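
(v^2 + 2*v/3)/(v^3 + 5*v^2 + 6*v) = (v + 2/3)/(v^2 + 5*v + 6)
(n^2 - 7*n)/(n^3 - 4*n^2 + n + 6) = n*(n - 7)/(n^3 - 4*n^2 + n + 6)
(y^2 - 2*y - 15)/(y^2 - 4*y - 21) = (y - 5)/(y - 7)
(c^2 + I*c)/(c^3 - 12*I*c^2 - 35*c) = (c + I)/(c^2 - 12*I*c - 35)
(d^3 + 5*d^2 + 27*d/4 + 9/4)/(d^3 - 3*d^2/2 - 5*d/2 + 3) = (2*d^2 + 7*d + 3)/(2*(d^2 - 3*d + 2))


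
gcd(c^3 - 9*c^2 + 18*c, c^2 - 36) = c - 6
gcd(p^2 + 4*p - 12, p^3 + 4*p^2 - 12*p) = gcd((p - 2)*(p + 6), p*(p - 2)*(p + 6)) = p^2 + 4*p - 12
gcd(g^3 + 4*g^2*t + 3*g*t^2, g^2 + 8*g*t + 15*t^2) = g + 3*t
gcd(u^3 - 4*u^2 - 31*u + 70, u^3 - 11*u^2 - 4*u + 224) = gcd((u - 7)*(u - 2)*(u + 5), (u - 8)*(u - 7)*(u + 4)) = u - 7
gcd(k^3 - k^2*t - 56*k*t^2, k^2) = k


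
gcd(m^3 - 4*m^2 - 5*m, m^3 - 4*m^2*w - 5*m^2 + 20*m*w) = m^2 - 5*m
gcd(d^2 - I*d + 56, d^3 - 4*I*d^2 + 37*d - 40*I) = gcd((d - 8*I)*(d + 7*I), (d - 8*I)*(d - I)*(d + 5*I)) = d - 8*I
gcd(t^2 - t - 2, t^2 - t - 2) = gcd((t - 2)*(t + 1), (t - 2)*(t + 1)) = t^2 - t - 2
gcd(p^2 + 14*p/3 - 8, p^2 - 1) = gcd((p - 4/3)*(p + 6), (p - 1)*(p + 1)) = 1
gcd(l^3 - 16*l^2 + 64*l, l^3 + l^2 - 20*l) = l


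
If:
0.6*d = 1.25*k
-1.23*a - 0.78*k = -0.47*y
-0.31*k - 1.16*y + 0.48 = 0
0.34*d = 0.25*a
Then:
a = 0.13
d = 0.09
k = 0.04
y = 0.40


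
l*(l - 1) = l^2 - l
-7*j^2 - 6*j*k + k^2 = (-7*j + k)*(j + k)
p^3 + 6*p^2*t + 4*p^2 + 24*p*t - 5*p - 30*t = (p - 1)*(p + 5)*(p + 6*t)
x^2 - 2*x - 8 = (x - 4)*(x + 2)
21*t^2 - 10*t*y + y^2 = (-7*t + y)*(-3*t + y)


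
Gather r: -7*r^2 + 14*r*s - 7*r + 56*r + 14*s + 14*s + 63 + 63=-7*r^2 + r*(14*s + 49) + 28*s + 126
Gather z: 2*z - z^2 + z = -z^2 + 3*z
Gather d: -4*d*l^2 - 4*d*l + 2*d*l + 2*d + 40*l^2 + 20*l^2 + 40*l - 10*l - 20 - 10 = d*(-4*l^2 - 2*l + 2) + 60*l^2 + 30*l - 30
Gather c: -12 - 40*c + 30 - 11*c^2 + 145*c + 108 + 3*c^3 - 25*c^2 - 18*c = 3*c^3 - 36*c^2 + 87*c + 126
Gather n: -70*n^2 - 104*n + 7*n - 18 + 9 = -70*n^2 - 97*n - 9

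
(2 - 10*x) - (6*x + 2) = -16*x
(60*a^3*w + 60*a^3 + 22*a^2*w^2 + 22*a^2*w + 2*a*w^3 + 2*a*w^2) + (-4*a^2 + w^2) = 60*a^3*w + 60*a^3 + 22*a^2*w^2 + 22*a^2*w - 4*a^2 + 2*a*w^3 + 2*a*w^2 + w^2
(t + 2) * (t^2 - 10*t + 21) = t^3 - 8*t^2 + t + 42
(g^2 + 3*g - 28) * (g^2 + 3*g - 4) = g^4 + 6*g^3 - 23*g^2 - 96*g + 112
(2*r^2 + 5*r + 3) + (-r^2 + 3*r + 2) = r^2 + 8*r + 5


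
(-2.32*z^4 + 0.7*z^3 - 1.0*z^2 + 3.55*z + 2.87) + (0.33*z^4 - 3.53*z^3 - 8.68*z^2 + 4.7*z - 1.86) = -1.99*z^4 - 2.83*z^3 - 9.68*z^2 + 8.25*z + 1.01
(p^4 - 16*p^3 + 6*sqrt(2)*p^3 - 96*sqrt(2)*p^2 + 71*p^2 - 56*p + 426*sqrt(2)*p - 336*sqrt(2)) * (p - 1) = p^5 - 17*p^4 + 6*sqrt(2)*p^4 - 102*sqrt(2)*p^3 + 87*p^3 - 127*p^2 + 522*sqrt(2)*p^2 - 762*sqrt(2)*p + 56*p + 336*sqrt(2)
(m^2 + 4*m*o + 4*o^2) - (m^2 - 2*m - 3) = 4*m*o + 2*m + 4*o^2 + 3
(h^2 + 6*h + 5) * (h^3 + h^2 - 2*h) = h^5 + 7*h^4 + 9*h^3 - 7*h^2 - 10*h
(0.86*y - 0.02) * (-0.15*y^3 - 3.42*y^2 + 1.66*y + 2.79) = -0.129*y^4 - 2.9382*y^3 + 1.496*y^2 + 2.3662*y - 0.0558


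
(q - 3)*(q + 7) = q^2 + 4*q - 21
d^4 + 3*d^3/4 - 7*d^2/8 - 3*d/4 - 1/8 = (d - 1)*(d + 1/4)*(d + 1/2)*(d + 1)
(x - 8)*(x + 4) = x^2 - 4*x - 32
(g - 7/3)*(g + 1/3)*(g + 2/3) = g^3 - 4*g^2/3 - 19*g/9 - 14/27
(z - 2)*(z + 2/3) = z^2 - 4*z/3 - 4/3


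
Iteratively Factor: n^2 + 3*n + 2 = (n + 2)*(n + 1)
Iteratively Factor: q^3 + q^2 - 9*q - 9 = (q + 3)*(q^2 - 2*q - 3) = (q - 3)*(q + 3)*(q + 1)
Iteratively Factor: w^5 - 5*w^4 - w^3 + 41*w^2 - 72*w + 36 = (w - 1)*(w^4 - 4*w^3 - 5*w^2 + 36*w - 36) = (w - 2)*(w - 1)*(w^3 - 2*w^2 - 9*w + 18) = (w - 3)*(w - 2)*(w - 1)*(w^2 + w - 6) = (w - 3)*(w - 2)^2*(w - 1)*(w + 3)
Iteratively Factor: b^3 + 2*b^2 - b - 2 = (b - 1)*(b^2 + 3*b + 2) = (b - 1)*(b + 1)*(b + 2)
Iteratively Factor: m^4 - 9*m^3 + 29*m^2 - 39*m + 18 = (m - 2)*(m^3 - 7*m^2 + 15*m - 9) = (m - 3)*(m - 2)*(m^2 - 4*m + 3) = (m - 3)*(m - 2)*(m - 1)*(m - 3)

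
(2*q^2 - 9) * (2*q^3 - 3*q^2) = 4*q^5 - 6*q^4 - 18*q^3 + 27*q^2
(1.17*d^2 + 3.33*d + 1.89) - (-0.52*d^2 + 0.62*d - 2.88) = 1.69*d^2 + 2.71*d + 4.77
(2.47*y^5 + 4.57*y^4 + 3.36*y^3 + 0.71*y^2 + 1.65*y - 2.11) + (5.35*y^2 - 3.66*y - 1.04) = 2.47*y^5 + 4.57*y^4 + 3.36*y^3 + 6.06*y^2 - 2.01*y - 3.15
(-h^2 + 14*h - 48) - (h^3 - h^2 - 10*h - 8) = -h^3 + 24*h - 40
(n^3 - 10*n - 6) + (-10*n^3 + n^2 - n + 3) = -9*n^3 + n^2 - 11*n - 3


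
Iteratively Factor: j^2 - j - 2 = (j + 1)*(j - 2)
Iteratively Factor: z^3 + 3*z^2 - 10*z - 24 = (z + 4)*(z^2 - z - 6) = (z - 3)*(z + 4)*(z + 2)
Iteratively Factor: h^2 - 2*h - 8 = (h + 2)*(h - 4)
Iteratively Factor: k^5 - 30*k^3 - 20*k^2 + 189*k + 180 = (k + 3)*(k^4 - 3*k^3 - 21*k^2 + 43*k + 60) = (k - 5)*(k + 3)*(k^3 + 2*k^2 - 11*k - 12) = (k - 5)*(k + 3)*(k + 4)*(k^2 - 2*k - 3) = (k - 5)*(k + 1)*(k + 3)*(k + 4)*(k - 3)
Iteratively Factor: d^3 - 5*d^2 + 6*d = (d - 3)*(d^2 - 2*d) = d*(d - 3)*(d - 2)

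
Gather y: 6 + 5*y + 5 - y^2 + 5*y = -y^2 + 10*y + 11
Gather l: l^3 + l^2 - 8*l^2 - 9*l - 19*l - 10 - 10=l^3 - 7*l^2 - 28*l - 20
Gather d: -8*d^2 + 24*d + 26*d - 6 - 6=-8*d^2 + 50*d - 12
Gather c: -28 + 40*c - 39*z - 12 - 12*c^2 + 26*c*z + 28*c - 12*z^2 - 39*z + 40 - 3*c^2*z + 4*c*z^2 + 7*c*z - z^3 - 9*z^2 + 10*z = c^2*(-3*z - 12) + c*(4*z^2 + 33*z + 68) - z^3 - 21*z^2 - 68*z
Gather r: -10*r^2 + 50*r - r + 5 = -10*r^2 + 49*r + 5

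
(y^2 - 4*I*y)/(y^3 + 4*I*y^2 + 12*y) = (y - 4*I)/(y^2 + 4*I*y + 12)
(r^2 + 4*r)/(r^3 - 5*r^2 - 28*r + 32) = r/(r^2 - 9*r + 8)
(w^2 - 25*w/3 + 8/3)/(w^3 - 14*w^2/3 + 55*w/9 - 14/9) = 3*(w - 8)/(3*w^2 - 13*w + 14)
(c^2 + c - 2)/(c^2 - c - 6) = (c - 1)/(c - 3)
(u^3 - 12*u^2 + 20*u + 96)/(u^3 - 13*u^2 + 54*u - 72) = (u^2 - 6*u - 16)/(u^2 - 7*u + 12)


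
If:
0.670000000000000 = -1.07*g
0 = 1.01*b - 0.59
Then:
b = 0.58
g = -0.63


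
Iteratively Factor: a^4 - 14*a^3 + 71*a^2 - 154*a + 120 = (a - 3)*(a^3 - 11*a^2 + 38*a - 40) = (a - 5)*(a - 3)*(a^2 - 6*a + 8) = (a - 5)*(a - 3)*(a - 2)*(a - 4)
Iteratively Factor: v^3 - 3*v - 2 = (v + 1)*(v^2 - v - 2) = (v + 1)^2*(v - 2)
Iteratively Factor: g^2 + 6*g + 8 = (g + 2)*(g + 4)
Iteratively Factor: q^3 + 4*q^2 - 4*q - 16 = (q - 2)*(q^2 + 6*q + 8) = (q - 2)*(q + 2)*(q + 4)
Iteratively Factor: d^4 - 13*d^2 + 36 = (d - 3)*(d^3 + 3*d^2 - 4*d - 12) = (d - 3)*(d + 3)*(d^2 - 4) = (d - 3)*(d - 2)*(d + 3)*(d + 2)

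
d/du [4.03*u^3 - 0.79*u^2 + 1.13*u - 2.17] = 12.09*u^2 - 1.58*u + 1.13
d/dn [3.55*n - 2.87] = 3.55000000000000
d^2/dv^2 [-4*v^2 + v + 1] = -8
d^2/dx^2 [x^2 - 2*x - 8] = 2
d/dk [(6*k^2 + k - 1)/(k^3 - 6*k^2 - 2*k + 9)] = (-6*k^4 - 2*k^3 - 3*k^2 + 96*k + 7)/(k^6 - 12*k^5 + 32*k^4 + 42*k^3 - 104*k^2 - 36*k + 81)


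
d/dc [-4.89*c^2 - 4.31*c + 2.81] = -9.78*c - 4.31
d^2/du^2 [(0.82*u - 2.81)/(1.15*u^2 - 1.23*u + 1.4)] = ((8.4802 - 5.658*u)*(1.15*u^2 - 1.23*u + 1.4) + (0.82*u - 2.81)*(2.3*u - 1.23)*(4.6*u - 2.46))/(1.15*u^2 - 1.23*u + 1.4)^3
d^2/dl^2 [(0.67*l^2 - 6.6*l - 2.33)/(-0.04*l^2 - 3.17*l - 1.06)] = (0.191032*l^3 + 0.192816000000001*l^2 + 0.0936240000000055*l + 0.770026000000009)/(6.4e-5*l^6 + 0.015216*l^5 + 1.210956*l^4 + 32.661461*l^3 + 32.090334*l^2 + 10.685436*l + 1.191016)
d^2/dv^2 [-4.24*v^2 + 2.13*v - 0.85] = -8.48000000000000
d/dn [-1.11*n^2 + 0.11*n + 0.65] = 0.11 - 2.22*n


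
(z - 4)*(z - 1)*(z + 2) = z^3 - 3*z^2 - 6*z + 8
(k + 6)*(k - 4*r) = k^2 - 4*k*r + 6*k - 24*r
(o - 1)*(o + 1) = o^2 - 1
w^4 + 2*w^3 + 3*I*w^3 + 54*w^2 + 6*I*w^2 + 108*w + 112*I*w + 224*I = (w + 2)*(w - 7*I)*(w + 2*I)*(w + 8*I)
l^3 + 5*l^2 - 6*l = l*(l - 1)*(l + 6)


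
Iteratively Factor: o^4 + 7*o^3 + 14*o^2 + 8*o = (o + 4)*(o^3 + 3*o^2 + 2*o) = o*(o + 4)*(o^2 + 3*o + 2) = o*(o + 2)*(o + 4)*(o + 1)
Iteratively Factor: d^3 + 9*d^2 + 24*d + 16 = (d + 4)*(d^2 + 5*d + 4) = (d + 1)*(d + 4)*(d + 4)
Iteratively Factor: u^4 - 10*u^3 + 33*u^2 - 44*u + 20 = (u - 5)*(u^3 - 5*u^2 + 8*u - 4) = (u - 5)*(u - 2)*(u^2 - 3*u + 2) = (u - 5)*(u - 2)*(u - 1)*(u - 2)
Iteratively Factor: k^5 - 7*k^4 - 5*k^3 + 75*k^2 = (k + 3)*(k^4 - 10*k^3 + 25*k^2) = (k - 5)*(k + 3)*(k^3 - 5*k^2) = (k - 5)^2*(k + 3)*(k^2) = k*(k - 5)^2*(k + 3)*(k)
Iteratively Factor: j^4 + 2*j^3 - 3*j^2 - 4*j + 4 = (j - 1)*(j^3 + 3*j^2 - 4) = (j - 1)*(j + 2)*(j^2 + j - 2) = (j - 1)^2*(j + 2)*(j + 2)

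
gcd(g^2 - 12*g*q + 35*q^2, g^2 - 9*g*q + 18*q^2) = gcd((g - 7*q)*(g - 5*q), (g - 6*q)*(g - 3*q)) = 1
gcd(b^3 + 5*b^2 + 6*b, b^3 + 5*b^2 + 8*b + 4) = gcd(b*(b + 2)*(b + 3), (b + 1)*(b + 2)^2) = b + 2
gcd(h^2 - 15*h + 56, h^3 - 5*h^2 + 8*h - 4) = 1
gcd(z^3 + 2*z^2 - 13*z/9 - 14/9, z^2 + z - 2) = z - 1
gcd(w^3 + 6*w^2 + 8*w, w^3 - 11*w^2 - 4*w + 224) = w + 4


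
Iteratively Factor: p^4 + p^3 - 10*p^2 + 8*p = (p - 1)*(p^3 + 2*p^2 - 8*p) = (p - 2)*(p - 1)*(p^2 + 4*p) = p*(p - 2)*(p - 1)*(p + 4)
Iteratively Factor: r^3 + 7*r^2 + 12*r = (r + 4)*(r^2 + 3*r) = (r + 3)*(r + 4)*(r)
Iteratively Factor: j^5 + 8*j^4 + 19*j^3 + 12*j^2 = (j + 3)*(j^4 + 5*j^3 + 4*j^2) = (j + 3)*(j + 4)*(j^3 + j^2) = j*(j + 3)*(j + 4)*(j^2 + j) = j*(j + 1)*(j + 3)*(j + 4)*(j)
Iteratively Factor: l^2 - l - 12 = (l - 4)*(l + 3)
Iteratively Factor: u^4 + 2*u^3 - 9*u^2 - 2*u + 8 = (u - 1)*(u^3 + 3*u^2 - 6*u - 8) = (u - 2)*(u - 1)*(u^2 + 5*u + 4) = (u - 2)*(u - 1)*(u + 4)*(u + 1)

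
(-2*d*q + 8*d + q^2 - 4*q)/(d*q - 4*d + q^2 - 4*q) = (-2*d + q)/(d + q)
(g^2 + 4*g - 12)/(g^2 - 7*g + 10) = (g + 6)/(g - 5)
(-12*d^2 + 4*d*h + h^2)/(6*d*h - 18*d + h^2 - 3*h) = (-2*d + h)/(h - 3)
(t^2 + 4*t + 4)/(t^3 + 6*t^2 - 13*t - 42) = (t + 2)/(t^2 + 4*t - 21)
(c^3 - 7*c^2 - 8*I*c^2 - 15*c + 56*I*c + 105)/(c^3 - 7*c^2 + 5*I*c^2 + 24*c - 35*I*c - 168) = (c - 5*I)/(c + 8*I)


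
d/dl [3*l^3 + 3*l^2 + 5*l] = 9*l^2 + 6*l + 5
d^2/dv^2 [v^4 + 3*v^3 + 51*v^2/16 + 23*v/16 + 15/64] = 12*v^2 + 18*v + 51/8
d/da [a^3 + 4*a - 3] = 3*a^2 + 4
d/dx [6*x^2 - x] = 12*x - 1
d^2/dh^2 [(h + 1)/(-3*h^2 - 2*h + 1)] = -18/(27*h^3 - 27*h^2 + 9*h - 1)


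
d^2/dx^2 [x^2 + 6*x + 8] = 2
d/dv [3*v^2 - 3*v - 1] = 6*v - 3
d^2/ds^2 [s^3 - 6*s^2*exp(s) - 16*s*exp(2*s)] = -6*s^2*exp(s) - 64*s*exp(2*s) - 24*s*exp(s) + 6*s - 64*exp(2*s) - 12*exp(s)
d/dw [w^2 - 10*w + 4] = 2*w - 10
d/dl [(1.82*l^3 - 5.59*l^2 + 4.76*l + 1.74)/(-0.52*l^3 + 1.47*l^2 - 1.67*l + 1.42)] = (4.44089209850063e-16*l^5 - 0.231400000000001*l^4 - 1.1284*l^3 + 12.8057*l^2 - 20.9912*l + 9.665)/(0.2704*l^6 - 1.5288*l^5 + 3.8977*l^4 - 6.3866*l^3 + 6.9637*l^2 - 4.7428*l + 2.0164)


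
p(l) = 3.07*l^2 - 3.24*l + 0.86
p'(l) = 6.14*l - 3.24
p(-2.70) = 31.99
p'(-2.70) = -19.82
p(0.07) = 0.65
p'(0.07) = -2.81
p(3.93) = 35.54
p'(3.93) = 20.89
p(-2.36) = 25.61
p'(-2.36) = -17.73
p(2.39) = 10.65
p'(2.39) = 11.43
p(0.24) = 0.26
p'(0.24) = -1.77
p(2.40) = 10.77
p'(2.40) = 11.50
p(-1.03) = 7.45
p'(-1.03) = -9.56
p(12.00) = 404.06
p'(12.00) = 70.44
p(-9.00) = 278.69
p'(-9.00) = -58.50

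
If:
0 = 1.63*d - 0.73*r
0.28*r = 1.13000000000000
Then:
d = 1.81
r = 4.04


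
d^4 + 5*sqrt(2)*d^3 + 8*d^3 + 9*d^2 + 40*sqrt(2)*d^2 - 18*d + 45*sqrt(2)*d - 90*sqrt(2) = (d - 1)*(d + 3)*(d + 6)*(d + 5*sqrt(2))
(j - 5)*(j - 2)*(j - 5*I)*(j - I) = j^4 - 7*j^3 - 6*I*j^3 + 5*j^2 + 42*I*j^2 + 35*j - 60*I*j - 50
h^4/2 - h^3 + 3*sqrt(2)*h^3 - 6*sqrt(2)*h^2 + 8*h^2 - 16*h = h*(h/2 + sqrt(2))*(h - 2)*(h + 4*sqrt(2))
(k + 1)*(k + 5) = k^2 + 6*k + 5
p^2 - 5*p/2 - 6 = (p - 4)*(p + 3/2)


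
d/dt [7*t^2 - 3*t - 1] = 14*t - 3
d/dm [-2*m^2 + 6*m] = 6 - 4*m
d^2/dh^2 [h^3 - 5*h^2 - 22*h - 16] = 6*h - 10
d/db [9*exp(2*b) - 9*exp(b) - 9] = (18*exp(b) - 9)*exp(b)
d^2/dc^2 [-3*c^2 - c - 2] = -6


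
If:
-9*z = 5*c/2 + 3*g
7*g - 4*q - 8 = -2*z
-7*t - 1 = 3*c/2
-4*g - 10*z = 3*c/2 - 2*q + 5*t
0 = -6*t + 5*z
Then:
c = 24/23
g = 362/805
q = -2307/1610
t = -59/161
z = -354/805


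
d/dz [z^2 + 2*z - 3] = 2*z + 2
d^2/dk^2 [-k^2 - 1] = -2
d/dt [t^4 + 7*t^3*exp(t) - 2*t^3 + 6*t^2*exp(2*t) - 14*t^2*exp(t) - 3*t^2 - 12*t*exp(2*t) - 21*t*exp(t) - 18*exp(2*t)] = 7*t^3*exp(t) + 4*t^3 + 12*t^2*exp(2*t) + 7*t^2*exp(t) - 6*t^2 - 12*t*exp(2*t) - 49*t*exp(t) - 6*t - 48*exp(2*t) - 21*exp(t)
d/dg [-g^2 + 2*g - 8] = 2 - 2*g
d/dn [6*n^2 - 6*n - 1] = 12*n - 6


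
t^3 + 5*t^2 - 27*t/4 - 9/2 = (t - 3/2)*(t + 1/2)*(t + 6)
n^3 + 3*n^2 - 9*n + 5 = (n - 1)^2*(n + 5)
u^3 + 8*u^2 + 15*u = u*(u + 3)*(u + 5)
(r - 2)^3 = r^3 - 6*r^2 + 12*r - 8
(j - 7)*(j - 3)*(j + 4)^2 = j^4 - 2*j^3 - 43*j^2 + 8*j + 336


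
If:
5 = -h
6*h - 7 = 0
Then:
No Solution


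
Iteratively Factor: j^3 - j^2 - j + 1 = (j - 1)*(j^2 - 1) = (j - 1)*(j + 1)*(j - 1)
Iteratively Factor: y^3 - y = (y - 1)*(y^2 + y) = (y - 1)*(y + 1)*(y)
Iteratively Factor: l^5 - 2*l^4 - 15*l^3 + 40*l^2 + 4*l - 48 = (l - 2)*(l^4 - 15*l^2 + 10*l + 24) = (l - 2)^2*(l^3 + 2*l^2 - 11*l - 12) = (l - 3)*(l - 2)^2*(l^2 + 5*l + 4) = (l - 3)*(l - 2)^2*(l + 4)*(l + 1)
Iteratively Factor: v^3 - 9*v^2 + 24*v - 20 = (v - 2)*(v^2 - 7*v + 10) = (v - 5)*(v - 2)*(v - 2)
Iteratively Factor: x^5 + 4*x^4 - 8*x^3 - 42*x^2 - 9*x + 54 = (x - 3)*(x^4 + 7*x^3 + 13*x^2 - 3*x - 18) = (x - 3)*(x + 3)*(x^3 + 4*x^2 + x - 6) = (x - 3)*(x + 2)*(x + 3)*(x^2 + 2*x - 3) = (x - 3)*(x + 2)*(x + 3)^2*(x - 1)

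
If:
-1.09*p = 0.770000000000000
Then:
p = -0.71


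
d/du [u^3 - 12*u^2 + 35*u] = 3*u^2 - 24*u + 35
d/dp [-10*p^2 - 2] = -20*p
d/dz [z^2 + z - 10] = 2*z + 1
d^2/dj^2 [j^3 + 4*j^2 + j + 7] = 6*j + 8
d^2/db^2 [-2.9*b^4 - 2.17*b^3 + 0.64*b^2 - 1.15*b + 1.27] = -34.8*b^2 - 13.02*b + 1.28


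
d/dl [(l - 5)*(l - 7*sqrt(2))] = 2*l - 7*sqrt(2) - 5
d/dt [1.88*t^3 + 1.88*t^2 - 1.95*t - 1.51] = 5.64*t^2 + 3.76*t - 1.95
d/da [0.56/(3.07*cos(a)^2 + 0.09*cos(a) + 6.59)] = (3.4384*cos(a) + 0.0504)*sin(a)/(3.07*cos(a)^2 + 0.09*cos(a) + 6.59)^2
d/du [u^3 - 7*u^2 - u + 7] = 3*u^2 - 14*u - 1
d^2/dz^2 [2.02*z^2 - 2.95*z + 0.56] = 4.04000000000000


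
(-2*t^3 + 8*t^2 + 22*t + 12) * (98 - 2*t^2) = 4*t^5 - 16*t^4 - 240*t^3 + 760*t^2 + 2156*t + 1176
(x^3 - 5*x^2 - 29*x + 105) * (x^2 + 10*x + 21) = x^5 + 5*x^4 - 58*x^3 - 290*x^2 + 441*x + 2205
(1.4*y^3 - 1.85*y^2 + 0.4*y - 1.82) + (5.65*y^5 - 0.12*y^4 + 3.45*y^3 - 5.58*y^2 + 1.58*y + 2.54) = 5.65*y^5 - 0.12*y^4 + 4.85*y^3 - 7.43*y^2 + 1.98*y + 0.72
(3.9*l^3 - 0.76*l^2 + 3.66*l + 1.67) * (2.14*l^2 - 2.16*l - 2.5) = 8.346*l^5 - 10.0504*l^4 - 0.275999999999999*l^3 - 2.4318*l^2 - 12.7572*l - 4.175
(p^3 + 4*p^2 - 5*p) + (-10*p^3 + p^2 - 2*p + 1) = -9*p^3 + 5*p^2 - 7*p + 1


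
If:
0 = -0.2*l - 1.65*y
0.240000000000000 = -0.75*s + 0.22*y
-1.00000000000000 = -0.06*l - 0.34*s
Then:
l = 23.14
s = -1.14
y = -2.81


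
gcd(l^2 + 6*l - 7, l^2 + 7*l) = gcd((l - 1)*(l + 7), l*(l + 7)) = l + 7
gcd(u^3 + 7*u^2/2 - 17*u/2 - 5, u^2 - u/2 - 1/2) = u + 1/2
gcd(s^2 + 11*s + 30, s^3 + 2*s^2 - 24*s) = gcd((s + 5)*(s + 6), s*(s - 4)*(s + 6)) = s + 6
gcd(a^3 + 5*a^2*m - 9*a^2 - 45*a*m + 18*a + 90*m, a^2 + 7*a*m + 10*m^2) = a + 5*m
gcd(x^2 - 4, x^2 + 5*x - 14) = x - 2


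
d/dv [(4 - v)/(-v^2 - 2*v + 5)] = (v^2 + 2*v - 2*(v - 4)*(v + 1) - 5)/(v^2 + 2*v - 5)^2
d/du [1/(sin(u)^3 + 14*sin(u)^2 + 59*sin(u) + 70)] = (-28*sin(u) + 3*cos(u)^2 - 62)*cos(u)/(sin(u)^3 + 14*sin(u)^2 + 59*sin(u) + 70)^2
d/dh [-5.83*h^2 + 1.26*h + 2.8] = 1.26 - 11.66*h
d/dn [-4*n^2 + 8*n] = 8 - 8*n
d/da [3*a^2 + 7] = 6*a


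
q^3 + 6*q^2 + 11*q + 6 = (q + 1)*(q + 2)*(q + 3)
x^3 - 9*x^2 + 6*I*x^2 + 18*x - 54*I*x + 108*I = (x - 6)*(x - 3)*(x + 6*I)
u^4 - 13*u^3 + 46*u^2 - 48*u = u*(u - 8)*(u - 3)*(u - 2)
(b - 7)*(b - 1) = b^2 - 8*b + 7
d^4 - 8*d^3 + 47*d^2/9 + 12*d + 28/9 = (d - 7)*(d - 2)*(d + 1/3)*(d + 2/3)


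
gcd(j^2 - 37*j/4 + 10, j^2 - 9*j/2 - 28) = j - 8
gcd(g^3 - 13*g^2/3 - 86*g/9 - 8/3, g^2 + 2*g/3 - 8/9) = g + 4/3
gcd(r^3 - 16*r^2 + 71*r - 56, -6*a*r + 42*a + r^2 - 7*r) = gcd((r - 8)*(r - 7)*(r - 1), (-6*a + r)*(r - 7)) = r - 7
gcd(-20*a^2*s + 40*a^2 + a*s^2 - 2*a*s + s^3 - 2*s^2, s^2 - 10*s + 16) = s - 2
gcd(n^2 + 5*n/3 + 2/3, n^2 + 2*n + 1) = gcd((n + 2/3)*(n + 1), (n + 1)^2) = n + 1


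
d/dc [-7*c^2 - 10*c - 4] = -14*c - 10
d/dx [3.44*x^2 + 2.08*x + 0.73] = 6.88*x + 2.08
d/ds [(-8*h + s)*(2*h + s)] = -6*h + 2*s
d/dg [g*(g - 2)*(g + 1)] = 3*g^2 - 2*g - 2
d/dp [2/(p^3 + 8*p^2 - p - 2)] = 2*(-3*p^2 - 16*p + 1)/(p^3 + 8*p^2 - p - 2)^2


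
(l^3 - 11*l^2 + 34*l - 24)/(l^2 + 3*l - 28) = (l^2 - 7*l + 6)/(l + 7)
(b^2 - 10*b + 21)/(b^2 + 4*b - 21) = (b - 7)/(b + 7)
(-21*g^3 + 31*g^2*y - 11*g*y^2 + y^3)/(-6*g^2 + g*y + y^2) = (-21*g^3 + 31*g^2*y - 11*g*y^2 + y^3)/(-6*g^2 + g*y + y^2)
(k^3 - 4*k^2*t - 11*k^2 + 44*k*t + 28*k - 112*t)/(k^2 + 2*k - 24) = (k^2 - 4*k*t - 7*k + 28*t)/(k + 6)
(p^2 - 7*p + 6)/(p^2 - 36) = (p - 1)/(p + 6)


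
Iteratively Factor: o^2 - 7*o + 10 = (o - 5)*(o - 2)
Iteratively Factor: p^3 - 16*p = (p - 4)*(p^2 + 4*p) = (p - 4)*(p + 4)*(p)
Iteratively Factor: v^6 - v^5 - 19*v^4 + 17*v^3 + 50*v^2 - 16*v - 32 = (v + 4)*(v^5 - 5*v^4 + v^3 + 13*v^2 - 2*v - 8) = (v - 4)*(v + 4)*(v^4 - v^3 - 3*v^2 + v + 2) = (v - 4)*(v - 2)*(v + 4)*(v^3 + v^2 - v - 1) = (v - 4)*(v - 2)*(v - 1)*(v + 4)*(v^2 + 2*v + 1) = (v - 4)*(v - 2)*(v - 1)*(v + 1)*(v + 4)*(v + 1)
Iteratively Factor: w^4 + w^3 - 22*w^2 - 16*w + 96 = (w - 4)*(w^3 + 5*w^2 - 2*w - 24) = (w - 4)*(w - 2)*(w^2 + 7*w + 12) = (w - 4)*(w - 2)*(w + 4)*(w + 3)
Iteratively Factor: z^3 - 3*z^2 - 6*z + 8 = (z - 4)*(z^2 + z - 2) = (z - 4)*(z + 2)*(z - 1)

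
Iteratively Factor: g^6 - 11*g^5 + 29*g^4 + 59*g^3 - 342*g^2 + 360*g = (g - 5)*(g^5 - 6*g^4 - g^3 + 54*g^2 - 72*g) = (g - 5)*(g - 4)*(g^4 - 2*g^3 - 9*g^2 + 18*g) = (g - 5)*(g - 4)*(g - 3)*(g^3 + g^2 - 6*g) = (g - 5)*(g - 4)*(g - 3)*(g + 3)*(g^2 - 2*g) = (g - 5)*(g - 4)*(g - 3)*(g - 2)*(g + 3)*(g)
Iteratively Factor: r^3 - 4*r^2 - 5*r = (r + 1)*(r^2 - 5*r) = r*(r + 1)*(r - 5)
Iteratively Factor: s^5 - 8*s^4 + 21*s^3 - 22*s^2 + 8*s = (s - 4)*(s^4 - 4*s^3 + 5*s^2 - 2*s) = (s - 4)*(s - 2)*(s^3 - 2*s^2 + s) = (s - 4)*(s - 2)*(s - 1)*(s^2 - s) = s*(s - 4)*(s - 2)*(s - 1)*(s - 1)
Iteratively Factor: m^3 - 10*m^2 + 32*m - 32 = (m - 4)*(m^2 - 6*m + 8) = (m - 4)^2*(m - 2)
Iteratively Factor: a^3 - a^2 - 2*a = (a + 1)*(a^2 - 2*a) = a*(a + 1)*(a - 2)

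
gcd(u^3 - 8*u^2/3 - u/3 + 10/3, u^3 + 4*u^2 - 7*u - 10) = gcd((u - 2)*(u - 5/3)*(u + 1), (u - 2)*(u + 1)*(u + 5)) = u^2 - u - 2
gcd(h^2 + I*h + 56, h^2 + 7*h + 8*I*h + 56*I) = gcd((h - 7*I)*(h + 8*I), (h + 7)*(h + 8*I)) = h + 8*I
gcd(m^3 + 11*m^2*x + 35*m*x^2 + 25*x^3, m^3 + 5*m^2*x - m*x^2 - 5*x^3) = m^2 + 6*m*x + 5*x^2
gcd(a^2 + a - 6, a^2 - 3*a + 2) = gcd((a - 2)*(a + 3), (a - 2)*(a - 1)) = a - 2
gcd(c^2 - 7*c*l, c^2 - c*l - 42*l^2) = c - 7*l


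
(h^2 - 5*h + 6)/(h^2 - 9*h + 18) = (h - 2)/(h - 6)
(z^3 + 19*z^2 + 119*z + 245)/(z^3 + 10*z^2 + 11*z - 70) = (z + 7)/(z - 2)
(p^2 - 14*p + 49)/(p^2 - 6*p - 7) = (p - 7)/(p + 1)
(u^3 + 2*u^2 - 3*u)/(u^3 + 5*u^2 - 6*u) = (u + 3)/(u + 6)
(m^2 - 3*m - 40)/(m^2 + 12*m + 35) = (m - 8)/(m + 7)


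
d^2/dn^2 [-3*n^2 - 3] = -6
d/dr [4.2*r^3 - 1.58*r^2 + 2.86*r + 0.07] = 12.6*r^2 - 3.16*r + 2.86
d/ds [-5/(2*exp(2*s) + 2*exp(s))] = 5*(2*exp(s) + 1)*exp(-s)/(2*(exp(s) + 1)^2)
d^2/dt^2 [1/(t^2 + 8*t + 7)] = 2*(-t^2 - 8*t + 4*(t + 4)^2 - 7)/(t^2 + 8*t + 7)^3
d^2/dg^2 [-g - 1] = 0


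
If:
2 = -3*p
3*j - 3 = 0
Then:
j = 1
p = -2/3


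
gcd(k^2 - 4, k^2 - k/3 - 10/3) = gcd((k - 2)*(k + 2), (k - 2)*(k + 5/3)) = k - 2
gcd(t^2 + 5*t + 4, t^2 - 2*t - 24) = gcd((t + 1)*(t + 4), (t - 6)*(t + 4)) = t + 4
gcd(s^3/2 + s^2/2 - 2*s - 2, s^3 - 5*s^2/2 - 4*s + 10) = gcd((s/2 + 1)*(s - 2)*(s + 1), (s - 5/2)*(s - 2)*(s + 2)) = s^2 - 4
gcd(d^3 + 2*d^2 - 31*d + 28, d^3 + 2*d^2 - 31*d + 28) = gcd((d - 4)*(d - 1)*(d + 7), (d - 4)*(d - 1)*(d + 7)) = d^3 + 2*d^2 - 31*d + 28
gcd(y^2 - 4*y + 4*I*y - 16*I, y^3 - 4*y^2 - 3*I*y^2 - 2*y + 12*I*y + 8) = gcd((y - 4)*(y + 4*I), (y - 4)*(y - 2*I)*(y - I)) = y - 4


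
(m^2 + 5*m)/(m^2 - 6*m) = (m + 5)/(m - 6)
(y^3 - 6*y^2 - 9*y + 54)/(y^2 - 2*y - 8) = (-y^3 + 6*y^2 + 9*y - 54)/(-y^2 + 2*y + 8)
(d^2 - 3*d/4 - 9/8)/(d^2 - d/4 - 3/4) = (d - 3/2)/(d - 1)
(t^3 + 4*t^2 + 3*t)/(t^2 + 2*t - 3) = t*(t + 1)/(t - 1)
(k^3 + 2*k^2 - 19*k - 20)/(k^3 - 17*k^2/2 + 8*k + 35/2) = 2*(k^2 + k - 20)/(2*k^2 - 19*k + 35)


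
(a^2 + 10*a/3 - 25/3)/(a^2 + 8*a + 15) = (a - 5/3)/(a + 3)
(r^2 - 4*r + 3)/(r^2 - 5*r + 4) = (r - 3)/(r - 4)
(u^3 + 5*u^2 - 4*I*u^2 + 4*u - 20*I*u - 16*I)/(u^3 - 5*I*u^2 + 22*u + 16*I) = (u^3 + u^2*(5 - 4*I) + u*(4 - 20*I) - 16*I)/(u^3 - 5*I*u^2 + 22*u + 16*I)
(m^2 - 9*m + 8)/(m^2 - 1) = (m - 8)/(m + 1)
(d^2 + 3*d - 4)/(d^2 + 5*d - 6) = (d + 4)/(d + 6)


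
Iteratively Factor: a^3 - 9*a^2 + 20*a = (a)*(a^2 - 9*a + 20) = a*(a - 4)*(a - 5)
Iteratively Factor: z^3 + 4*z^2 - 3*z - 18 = (z - 2)*(z^2 + 6*z + 9) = (z - 2)*(z + 3)*(z + 3)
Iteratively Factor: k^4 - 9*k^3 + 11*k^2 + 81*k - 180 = (k - 3)*(k^3 - 6*k^2 - 7*k + 60) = (k - 4)*(k - 3)*(k^2 - 2*k - 15) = (k - 4)*(k - 3)*(k + 3)*(k - 5)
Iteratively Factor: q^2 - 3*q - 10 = (q - 5)*(q + 2)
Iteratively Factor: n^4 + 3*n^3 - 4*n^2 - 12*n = (n + 3)*(n^3 - 4*n) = (n + 2)*(n + 3)*(n^2 - 2*n) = (n - 2)*(n + 2)*(n + 3)*(n)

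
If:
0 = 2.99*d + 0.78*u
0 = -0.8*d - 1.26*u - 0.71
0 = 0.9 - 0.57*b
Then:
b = 1.58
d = 0.18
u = -0.68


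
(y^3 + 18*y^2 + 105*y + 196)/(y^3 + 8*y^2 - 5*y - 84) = (y + 7)/(y - 3)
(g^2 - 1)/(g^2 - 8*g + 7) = (g + 1)/(g - 7)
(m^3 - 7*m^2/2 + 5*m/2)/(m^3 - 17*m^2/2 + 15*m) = (m - 1)/(m - 6)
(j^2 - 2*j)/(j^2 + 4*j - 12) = j/(j + 6)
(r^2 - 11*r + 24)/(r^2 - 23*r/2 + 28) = 2*(r - 3)/(2*r - 7)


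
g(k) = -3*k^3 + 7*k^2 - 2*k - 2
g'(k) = -9*k^2 + 14*k - 2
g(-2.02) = 55.33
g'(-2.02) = -67.00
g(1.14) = 0.37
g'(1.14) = 2.26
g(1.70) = 0.09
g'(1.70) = -4.21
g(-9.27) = 3007.86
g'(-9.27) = -905.18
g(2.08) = -2.87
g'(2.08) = -11.82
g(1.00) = 0.00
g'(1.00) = 3.00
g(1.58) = 0.48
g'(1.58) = -2.35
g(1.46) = 0.66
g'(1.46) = -0.74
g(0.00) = -2.00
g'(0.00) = -2.00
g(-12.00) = 6214.00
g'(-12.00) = -1466.00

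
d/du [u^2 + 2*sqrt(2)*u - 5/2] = 2*u + 2*sqrt(2)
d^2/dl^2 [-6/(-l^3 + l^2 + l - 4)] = 12*((1 - 3*l)*(l^3 - l^2 - l + 4) + (-3*l^2 + 2*l + 1)^2)/(l^3 - l^2 - l + 4)^3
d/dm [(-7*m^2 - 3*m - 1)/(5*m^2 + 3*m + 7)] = 2*(-3*m^2 - 44*m - 9)/(25*m^4 + 30*m^3 + 79*m^2 + 42*m + 49)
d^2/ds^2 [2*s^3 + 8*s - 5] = 12*s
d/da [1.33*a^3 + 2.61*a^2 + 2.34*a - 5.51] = 3.99*a^2 + 5.22*a + 2.34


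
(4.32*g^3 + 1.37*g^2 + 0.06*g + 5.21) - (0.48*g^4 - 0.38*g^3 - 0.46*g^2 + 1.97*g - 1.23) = -0.48*g^4 + 4.7*g^3 + 1.83*g^2 - 1.91*g + 6.44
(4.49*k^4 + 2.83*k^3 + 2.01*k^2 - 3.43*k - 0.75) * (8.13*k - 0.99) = 36.5037*k^5 + 18.5628*k^4 + 13.5396*k^3 - 29.8758*k^2 - 2.7018*k + 0.7425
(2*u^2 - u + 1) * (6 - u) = -2*u^3 + 13*u^2 - 7*u + 6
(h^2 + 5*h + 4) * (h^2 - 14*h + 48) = h^4 - 9*h^3 - 18*h^2 + 184*h + 192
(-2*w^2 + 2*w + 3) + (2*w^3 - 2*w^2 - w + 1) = 2*w^3 - 4*w^2 + w + 4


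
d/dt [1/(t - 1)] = -1/(t - 1)^2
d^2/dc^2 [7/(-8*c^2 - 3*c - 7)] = 14*(64*c^2 + 24*c - (16*c + 3)^2 + 56)/(8*c^2 + 3*c + 7)^3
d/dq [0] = 0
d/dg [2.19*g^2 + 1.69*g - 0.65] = 4.38*g + 1.69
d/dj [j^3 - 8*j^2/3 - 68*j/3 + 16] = 3*j^2 - 16*j/3 - 68/3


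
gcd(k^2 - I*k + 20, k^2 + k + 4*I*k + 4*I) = k + 4*I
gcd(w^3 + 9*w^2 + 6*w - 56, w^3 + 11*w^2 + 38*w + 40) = w + 4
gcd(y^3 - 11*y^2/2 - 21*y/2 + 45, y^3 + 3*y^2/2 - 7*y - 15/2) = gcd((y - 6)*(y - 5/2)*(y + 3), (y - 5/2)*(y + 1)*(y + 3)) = y^2 + y/2 - 15/2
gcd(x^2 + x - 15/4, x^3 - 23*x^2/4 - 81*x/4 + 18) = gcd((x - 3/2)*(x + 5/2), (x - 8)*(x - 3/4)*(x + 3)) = 1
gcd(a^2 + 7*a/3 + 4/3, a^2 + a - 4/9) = a + 4/3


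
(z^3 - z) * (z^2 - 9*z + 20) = z^5 - 9*z^4 + 19*z^3 + 9*z^2 - 20*z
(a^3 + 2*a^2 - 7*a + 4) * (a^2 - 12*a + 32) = a^5 - 10*a^4 + a^3 + 152*a^2 - 272*a + 128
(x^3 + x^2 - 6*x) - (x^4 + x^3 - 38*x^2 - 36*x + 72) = -x^4 + 39*x^2 + 30*x - 72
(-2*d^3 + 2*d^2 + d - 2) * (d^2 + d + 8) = -2*d^5 - 13*d^3 + 15*d^2 + 6*d - 16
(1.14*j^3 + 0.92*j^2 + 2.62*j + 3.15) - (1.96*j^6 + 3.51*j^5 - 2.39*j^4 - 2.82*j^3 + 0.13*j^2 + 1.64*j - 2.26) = -1.96*j^6 - 3.51*j^5 + 2.39*j^4 + 3.96*j^3 + 0.79*j^2 + 0.98*j + 5.41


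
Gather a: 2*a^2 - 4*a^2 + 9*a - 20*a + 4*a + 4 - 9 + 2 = -2*a^2 - 7*a - 3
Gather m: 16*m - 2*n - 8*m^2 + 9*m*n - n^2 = -8*m^2 + m*(9*n + 16) - n^2 - 2*n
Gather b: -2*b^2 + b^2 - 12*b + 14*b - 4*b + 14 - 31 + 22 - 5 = -b^2 - 2*b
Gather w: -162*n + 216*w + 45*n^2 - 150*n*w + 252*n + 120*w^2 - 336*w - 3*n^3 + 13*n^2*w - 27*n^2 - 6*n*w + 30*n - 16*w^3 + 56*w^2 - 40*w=-3*n^3 + 18*n^2 + 120*n - 16*w^3 + 176*w^2 + w*(13*n^2 - 156*n - 160)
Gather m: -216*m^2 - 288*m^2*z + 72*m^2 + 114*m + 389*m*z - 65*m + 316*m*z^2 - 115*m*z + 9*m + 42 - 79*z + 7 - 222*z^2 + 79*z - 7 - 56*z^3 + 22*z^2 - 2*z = m^2*(-288*z - 144) + m*(316*z^2 + 274*z + 58) - 56*z^3 - 200*z^2 - 2*z + 42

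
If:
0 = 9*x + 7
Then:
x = -7/9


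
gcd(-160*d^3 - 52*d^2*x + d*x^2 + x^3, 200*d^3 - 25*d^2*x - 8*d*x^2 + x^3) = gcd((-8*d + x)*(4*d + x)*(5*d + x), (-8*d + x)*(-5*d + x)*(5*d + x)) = -40*d^2 - 3*d*x + x^2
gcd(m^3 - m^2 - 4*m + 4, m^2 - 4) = m^2 - 4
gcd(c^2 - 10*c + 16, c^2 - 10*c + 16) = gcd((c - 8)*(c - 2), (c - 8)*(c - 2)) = c^2 - 10*c + 16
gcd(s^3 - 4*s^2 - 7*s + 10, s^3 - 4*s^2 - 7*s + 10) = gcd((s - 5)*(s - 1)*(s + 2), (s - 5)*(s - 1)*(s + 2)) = s^3 - 4*s^2 - 7*s + 10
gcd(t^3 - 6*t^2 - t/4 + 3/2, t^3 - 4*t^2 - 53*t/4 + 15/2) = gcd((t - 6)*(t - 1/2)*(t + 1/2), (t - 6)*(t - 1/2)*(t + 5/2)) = t^2 - 13*t/2 + 3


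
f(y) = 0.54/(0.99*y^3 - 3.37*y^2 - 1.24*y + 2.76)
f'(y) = 0.54*(-2.97*y^2 + 6.74*y + 1.24)/(0.99*y^3 - 3.37*y^2 - 1.24*y + 2.76)^2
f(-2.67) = -0.01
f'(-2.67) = -0.02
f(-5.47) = -0.00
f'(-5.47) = -0.00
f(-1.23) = -0.20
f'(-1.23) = -0.88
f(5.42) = 0.01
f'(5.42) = -0.01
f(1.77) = -0.12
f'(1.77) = 0.10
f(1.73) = -0.12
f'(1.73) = 0.11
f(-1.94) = -0.04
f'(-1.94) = -0.06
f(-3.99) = -0.00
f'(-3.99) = -0.00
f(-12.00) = -0.00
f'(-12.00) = -0.00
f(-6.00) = -0.00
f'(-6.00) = -0.00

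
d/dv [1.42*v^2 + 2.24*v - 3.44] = 2.84*v + 2.24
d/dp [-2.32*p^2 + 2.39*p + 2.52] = 2.39 - 4.64*p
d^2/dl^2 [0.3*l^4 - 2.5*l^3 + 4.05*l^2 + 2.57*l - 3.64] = 3.6*l^2 - 15.0*l + 8.1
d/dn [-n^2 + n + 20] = 1 - 2*n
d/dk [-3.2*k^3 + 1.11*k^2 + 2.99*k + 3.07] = -9.6*k^2 + 2.22*k + 2.99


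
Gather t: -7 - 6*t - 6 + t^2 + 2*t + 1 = t^2 - 4*t - 12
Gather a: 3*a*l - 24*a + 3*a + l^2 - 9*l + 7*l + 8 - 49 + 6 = a*(3*l - 21) + l^2 - 2*l - 35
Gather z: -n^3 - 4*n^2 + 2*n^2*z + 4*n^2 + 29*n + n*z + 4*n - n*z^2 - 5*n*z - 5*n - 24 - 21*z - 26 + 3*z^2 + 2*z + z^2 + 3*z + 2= -n^3 + 28*n + z^2*(4 - n) + z*(2*n^2 - 4*n - 16) - 48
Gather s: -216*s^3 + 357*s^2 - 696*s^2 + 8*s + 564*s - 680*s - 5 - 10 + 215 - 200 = -216*s^3 - 339*s^2 - 108*s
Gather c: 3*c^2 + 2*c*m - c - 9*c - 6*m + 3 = 3*c^2 + c*(2*m - 10) - 6*m + 3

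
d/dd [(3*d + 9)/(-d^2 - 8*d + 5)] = 3*(-d^2 - 8*d + 2*(d + 3)*(d + 4) + 5)/(d^2 + 8*d - 5)^2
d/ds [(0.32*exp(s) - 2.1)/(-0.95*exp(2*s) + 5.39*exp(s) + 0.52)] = (0.304*exp(2*s) - 3.99*exp(s) + 11.4854)*exp(s)/(0.9025*exp(4*s) - 10.241*exp(3*s) + 28.0641*exp(2*s) + 5.6056*exp(s) + 0.2704)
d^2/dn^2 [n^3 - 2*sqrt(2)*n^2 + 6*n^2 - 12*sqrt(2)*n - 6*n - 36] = 6*n - 4*sqrt(2) + 12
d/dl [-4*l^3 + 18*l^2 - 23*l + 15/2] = -12*l^2 + 36*l - 23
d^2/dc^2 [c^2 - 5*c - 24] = 2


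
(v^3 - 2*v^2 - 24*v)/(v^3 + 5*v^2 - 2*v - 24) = v*(v - 6)/(v^2 + v - 6)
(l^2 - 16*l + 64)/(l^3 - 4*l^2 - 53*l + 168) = (l - 8)/(l^2 + 4*l - 21)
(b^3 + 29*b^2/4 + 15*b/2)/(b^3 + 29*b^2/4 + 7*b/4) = (4*b^2 + 29*b + 30)/(4*b^2 + 29*b + 7)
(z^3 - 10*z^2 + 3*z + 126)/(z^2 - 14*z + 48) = (z^2 - 4*z - 21)/(z - 8)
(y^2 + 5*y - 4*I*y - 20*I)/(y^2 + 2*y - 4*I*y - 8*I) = (y + 5)/(y + 2)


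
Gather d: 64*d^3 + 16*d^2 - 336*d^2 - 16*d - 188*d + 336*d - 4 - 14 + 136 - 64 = 64*d^3 - 320*d^2 + 132*d + 54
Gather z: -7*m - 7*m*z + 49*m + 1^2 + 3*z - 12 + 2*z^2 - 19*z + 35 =42*m + 2*z^2 + z*(-7*m - 16) + 24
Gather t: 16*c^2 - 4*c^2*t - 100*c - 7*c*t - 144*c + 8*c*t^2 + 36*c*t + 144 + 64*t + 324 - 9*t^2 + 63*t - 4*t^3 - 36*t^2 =16*c^2 - 244*c - 4*t^3 + t^2*(8*c - 45) + t*(-4*c^2 + 29*c + 127) + 468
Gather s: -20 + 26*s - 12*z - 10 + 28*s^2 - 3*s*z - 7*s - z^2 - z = 28*s^2 + s*(19 - 3*z) - z^2 - 13*z - 30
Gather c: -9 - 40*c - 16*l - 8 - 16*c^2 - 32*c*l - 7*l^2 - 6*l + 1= -16*c^2 + c*(-32*l - 40) - 7*l^2 - 22*l - 16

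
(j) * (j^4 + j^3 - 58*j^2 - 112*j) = j^5 + j^4 - 58*j^3 - 112*j^2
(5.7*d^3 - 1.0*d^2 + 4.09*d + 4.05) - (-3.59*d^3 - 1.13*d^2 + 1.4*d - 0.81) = 9.29*d^3 + 0.13*d^2 + 2.69*d + 4.86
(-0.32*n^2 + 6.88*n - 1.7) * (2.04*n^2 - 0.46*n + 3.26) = -0.6528*n^4 + 14.1824*n^3 - 7.676*n^2 + 23.2108*n - 5.542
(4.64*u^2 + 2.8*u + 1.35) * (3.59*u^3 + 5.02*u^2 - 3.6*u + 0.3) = 16.6576*u^5 + 33.3448*u^4 + 2.1985*u^3 - 1.911*u^2 - 4.02*u + 0.405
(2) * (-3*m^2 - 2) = -6*m^2 - 4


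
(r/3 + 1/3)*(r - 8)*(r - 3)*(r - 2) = r^4/3 - 4*r^3 + 11*r^2 - 2*r/3 - 16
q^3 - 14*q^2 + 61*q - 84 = (q - 7)*(q - 4)*(q - 3)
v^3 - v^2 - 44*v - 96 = (v - 8)*(v + 3)*(v + 4)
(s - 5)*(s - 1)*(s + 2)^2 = s^4 - 2*s^3 - 15*s^2 - 4*s + 20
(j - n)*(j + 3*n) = j^2 + 2*j*n - 3*n^2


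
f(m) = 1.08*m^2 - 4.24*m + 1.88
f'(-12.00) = -30.16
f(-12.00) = 208.28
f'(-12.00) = -30.16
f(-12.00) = 208.28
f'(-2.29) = -9.19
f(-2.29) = 17.25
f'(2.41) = 0.97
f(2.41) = -2.07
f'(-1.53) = -7.54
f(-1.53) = 10.90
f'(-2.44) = -9.51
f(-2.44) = 18.66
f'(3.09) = 2.43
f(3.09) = -0.91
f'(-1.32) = -7.09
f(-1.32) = 9.36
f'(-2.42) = -9.47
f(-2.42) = 18.47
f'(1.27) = -1.50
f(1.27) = -1.76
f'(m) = 2.16*m - 4.24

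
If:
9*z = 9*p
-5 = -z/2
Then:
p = 10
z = 10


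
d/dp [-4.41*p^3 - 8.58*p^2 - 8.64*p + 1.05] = -13.23*p^2 - 17.16*p - 8.64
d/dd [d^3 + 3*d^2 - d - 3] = 3*d^2 + 6*d - 1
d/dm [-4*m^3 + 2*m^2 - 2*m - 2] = -12*m^2 + 4*m - 2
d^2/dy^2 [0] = 0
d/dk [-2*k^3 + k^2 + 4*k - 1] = -6*k^2 + 2*k + 4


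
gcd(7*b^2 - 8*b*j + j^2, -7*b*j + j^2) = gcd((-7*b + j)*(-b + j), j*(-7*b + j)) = 7*b - j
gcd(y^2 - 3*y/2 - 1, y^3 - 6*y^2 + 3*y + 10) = y - 2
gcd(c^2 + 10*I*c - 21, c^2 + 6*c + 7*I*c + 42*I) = c + 7*I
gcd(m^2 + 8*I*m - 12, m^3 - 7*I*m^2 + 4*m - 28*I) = m + 2*I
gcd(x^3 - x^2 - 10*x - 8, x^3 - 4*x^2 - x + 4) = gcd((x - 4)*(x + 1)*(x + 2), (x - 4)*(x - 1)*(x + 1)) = x^2 - 3*x - 4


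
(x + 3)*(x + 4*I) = x^2 + 3*x + 4*I*x + 12*I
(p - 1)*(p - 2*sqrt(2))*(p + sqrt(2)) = p^3 - sqrt(2)*p^2 - p^2 - 4*p + sqrt(2)*p + 4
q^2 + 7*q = q*(q + 7)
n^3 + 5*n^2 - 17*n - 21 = (n - 3)*(n + 1)*(n + 7)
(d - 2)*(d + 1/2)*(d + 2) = d^3 + d^2/2 - 4*d - 2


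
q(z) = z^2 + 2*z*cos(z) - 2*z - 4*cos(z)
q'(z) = -2*z*sin(z) + 2*z + 4*sin(z) + 2*cos(z) - 2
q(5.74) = 27.87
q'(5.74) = 15.06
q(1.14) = -1.70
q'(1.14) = 2.68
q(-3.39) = 28.72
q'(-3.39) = -8.07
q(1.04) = -1.97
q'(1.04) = 2.75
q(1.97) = -0.04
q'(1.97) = 1.22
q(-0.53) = -3.02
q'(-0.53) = -3.89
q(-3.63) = 30.38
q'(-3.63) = -5.74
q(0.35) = -3.68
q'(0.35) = 1.71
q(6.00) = 31.68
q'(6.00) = 14.16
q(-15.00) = 280.83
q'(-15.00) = -55.63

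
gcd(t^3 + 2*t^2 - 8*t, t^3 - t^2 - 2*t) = t^2 - 2*t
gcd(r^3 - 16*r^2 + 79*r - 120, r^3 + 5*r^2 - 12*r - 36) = r - 3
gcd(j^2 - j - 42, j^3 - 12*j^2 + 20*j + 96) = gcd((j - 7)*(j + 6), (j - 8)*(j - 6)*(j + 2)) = 1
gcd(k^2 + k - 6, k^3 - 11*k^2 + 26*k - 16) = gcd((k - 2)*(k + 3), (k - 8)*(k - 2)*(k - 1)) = k - 2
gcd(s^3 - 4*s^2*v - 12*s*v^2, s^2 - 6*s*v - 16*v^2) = s + 2*v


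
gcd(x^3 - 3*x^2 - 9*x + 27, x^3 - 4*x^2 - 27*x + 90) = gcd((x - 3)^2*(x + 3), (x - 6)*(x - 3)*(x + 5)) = x - 3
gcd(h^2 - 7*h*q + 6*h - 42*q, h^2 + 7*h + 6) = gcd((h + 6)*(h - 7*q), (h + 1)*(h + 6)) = h + 6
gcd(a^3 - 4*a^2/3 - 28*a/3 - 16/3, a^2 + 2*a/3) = a + 2/3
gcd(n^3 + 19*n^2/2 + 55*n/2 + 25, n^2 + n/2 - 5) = n + 5/2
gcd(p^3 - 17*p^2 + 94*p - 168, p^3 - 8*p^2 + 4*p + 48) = p^2 - 10*p + 24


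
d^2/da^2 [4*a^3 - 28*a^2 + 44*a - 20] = 24*a - 56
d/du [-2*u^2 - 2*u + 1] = -4*u - 2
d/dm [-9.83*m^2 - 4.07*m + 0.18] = -19.66*m - 4.07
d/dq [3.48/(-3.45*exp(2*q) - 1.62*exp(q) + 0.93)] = (24.012*exp(q) + 5.6376)*exp(q)/(3.45*exp(2*q) + 1.62*exp(q) - 0.93)^2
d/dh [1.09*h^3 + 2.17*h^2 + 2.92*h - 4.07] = 3.27*h^2 + 4.34*h + 2.92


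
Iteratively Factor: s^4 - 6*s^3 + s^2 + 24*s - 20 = (s - 5)*(s^3 - s^2 - 4*s + 4) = (s - 5)*(s + 2)*(s^2 - 3*s + 2) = (s - 5)*(s - 1)*(s + 2)*(s - 2)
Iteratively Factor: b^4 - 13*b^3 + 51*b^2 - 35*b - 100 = (b - 5)*(b^3 - 8*b^2 + 11*b + 20) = (b - 5)*(b + 1)*(b^2 - 9*b + 20) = (b - 5)*(b - 4)*(b + 1)*(b - 5)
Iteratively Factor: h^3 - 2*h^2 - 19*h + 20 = (h - 1)*(h^2 - h - 20) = (h - 5)*(h - 1)*(h + 4)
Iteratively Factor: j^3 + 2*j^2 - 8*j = (j)*(j^2 + 2*j - 8) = j*(j + 4)*(j - 2)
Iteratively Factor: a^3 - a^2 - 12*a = (a - 4)*(a^2 + 3*a) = a*(a - 4)*(a + 3)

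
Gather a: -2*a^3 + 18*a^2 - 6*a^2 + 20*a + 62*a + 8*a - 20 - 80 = -2*a^3 + 12*a^2 + 90*a - 100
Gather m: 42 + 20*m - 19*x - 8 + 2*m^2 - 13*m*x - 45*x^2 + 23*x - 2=2*m^2 + m*(20 - 13*x) - 45*x^2 + 4*x + 32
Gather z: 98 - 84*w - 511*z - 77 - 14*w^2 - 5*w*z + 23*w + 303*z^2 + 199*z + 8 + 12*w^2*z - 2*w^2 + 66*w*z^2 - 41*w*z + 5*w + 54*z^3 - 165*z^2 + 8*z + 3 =-16*w^2 - 56*w + 54*z^3 + z^2*(66*w + 138) + z*(12*w^2 - 46*w - 304) + 32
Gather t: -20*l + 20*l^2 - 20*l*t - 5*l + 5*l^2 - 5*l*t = 25*l^2 - 25*l*t - 25*l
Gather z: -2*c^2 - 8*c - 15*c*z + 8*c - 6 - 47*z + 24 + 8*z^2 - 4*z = -2*c^2 + 8*z^2 + z*(-15*c - 51) + 18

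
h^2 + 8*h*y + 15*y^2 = (h + 3*y)*(h + 5*y)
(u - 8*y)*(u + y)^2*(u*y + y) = u^4*y - 6*u^3*y^2 + u^3*y - 15*u^2*y^3 - 6*u^2*y^2 - 8*u*y^4 - 15*u*y^3 - 8*y^4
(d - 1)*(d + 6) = d^2 + 5*d - 6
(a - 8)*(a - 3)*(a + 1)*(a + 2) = a^4 - 8*a^3 - 7*a^2 + 50*a + 48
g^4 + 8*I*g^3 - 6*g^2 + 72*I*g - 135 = (g - 3*I)*(g + 3*I)^2*(g + 5*I)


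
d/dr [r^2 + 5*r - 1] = 2*r + 5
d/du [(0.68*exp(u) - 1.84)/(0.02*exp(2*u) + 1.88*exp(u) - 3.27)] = (-0.0136*exp(2*u) + 0.0735999999999999*exp(u) + 1.2356)*exp(u)/(0.0004*exp(4*u) + 0.0752*exp(3*u) + 3.4036*exp(2*u) - 12.2952*exp(u) + 10.6929)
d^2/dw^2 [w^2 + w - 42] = 2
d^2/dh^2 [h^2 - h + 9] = 2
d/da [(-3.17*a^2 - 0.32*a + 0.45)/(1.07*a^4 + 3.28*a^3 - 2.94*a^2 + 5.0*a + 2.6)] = (6.7838*a^5 + 11.4248*a^4 + 0.173200000000001*a^3 - 21.2188*a^2 - 13.838*a - 3.082)/(1.1449*a^8 + 7.0192*a^7 + 4.4668*a^6 - 8.5864*a^5 + 47.0076*a^4 - 12.344*a^3 + 9.712*a^2 + 26.0*a + 6.76)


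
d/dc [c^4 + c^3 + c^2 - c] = 4*c^3 + 3*c^2 + 2*c - 1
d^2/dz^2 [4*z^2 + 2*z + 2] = 8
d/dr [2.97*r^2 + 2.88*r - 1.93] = 5.94*r + 2.88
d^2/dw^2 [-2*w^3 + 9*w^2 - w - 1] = 18 - 12*w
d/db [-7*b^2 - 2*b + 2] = -14*b - 2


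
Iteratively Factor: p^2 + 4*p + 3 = (p + 1)*(p + 3)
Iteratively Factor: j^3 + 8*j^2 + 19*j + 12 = (j + 4)*(j^2 + 4*j + 3) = (j + 1)*(j + 4)*(j + 3)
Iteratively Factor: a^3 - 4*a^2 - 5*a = (a - 5)*(a^2 + a) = a*(a - 5)*(a + 1)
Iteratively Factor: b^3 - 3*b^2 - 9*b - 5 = (b - 5)*(b^2 + 2*b + 1) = (b - 5)*(b + 1)*(b + 1)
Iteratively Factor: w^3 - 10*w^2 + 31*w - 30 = (w - 5)*(w^2 - 5*w + 6) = (w - 5)*(w - 2)*(w - 3)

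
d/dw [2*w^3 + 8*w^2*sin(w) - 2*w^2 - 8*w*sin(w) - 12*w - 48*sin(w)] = 8*w^2*cos(w) + 6*w^2 + 16*w*sin(w) - 8*w*cos(w) - 4*w - 8*sin(w) - 48*cos(w) - 12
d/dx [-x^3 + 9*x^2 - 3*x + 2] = -3*x^2 + 18*x - 3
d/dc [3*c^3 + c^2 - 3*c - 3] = 9*c^2 + 2*c - 3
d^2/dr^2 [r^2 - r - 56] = 2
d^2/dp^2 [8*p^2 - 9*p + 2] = 16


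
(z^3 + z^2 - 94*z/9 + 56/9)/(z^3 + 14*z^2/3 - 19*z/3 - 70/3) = (3*z^2 + 10*z - 8)/(3*(z^2 + 7*z + 10))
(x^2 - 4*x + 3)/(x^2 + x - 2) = (x - 3)/(x + 2)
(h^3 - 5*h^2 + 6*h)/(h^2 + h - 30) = h*(h^2 - 5*h + 6)/(h^2 + h - 30)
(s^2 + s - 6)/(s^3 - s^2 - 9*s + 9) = (s - 2)/(s^2 - 4*s + 3)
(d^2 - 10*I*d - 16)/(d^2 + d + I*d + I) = (d^2 - 10*I*d - 16)/(d^2 + d + I*d + I)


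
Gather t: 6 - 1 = 5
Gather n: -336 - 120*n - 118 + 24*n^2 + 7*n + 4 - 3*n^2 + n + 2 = 21*n^2 - 112*n - 448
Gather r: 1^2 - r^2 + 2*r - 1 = -r^2 + 2*r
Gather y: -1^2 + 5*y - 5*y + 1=0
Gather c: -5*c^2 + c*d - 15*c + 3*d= -5*c^2 + c*(d - 15) + 3*d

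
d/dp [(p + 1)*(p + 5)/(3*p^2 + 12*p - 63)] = 2*(-p^2 - 26*p - 73)/(3*(p^4 + 8*p^3 - 26*p^2 - 168*p + 441))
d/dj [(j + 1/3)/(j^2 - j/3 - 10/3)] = (9*j^2 - 3*j - (3*j + 1)*(6*j - 1) - 30)/(-3*j^2 + j + 10)^2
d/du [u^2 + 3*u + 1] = 2*u + 3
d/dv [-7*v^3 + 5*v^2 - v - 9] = -21*v^2 + 10*v - 1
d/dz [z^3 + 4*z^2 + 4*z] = 3*z^2 + 8*z + 4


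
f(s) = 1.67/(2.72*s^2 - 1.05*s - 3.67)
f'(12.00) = -0.00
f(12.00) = 0.00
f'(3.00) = -0.08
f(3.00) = 0.09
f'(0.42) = -0.16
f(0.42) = -0.46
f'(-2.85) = 0.06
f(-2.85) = 0.08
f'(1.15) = -5.30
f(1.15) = -1.30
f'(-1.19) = 6.13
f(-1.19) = 1.17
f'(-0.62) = 1.90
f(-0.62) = -0.85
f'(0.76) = -0.61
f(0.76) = -0.58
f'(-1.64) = 0.58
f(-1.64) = 0.31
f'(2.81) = -0.11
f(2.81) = 0.11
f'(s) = 1.67*(1.05 - 5.44*s)/(2.72*s^2 - 1.05*s - 3.67)^2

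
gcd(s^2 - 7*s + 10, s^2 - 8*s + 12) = s - 2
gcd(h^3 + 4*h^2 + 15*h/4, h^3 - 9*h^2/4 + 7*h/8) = h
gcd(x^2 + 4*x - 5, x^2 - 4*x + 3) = x - 1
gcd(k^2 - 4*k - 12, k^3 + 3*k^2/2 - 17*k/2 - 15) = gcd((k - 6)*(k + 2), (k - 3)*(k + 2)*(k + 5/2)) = k + 2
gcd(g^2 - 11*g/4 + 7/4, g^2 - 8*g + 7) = g - 1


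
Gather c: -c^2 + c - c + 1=1 - c^2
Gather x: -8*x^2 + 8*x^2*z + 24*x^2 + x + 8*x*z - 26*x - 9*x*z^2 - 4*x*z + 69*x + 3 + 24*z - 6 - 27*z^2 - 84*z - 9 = x^2*(8*z + 16) + x*(-9*z^2 + 4*z + 44) - 27*z^2 - 60*z - 12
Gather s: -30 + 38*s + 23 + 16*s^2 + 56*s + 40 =16*s^2 + 94*s + 33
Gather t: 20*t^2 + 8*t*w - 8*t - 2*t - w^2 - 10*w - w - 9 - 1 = 20*t^2 + t*(8*w - 10) - w^2 - 11*w - 10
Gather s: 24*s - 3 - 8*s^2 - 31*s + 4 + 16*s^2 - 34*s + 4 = 8*s^2 - 41*s + 5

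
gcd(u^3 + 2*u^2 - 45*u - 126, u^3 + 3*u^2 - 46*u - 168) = u^2 - u - 42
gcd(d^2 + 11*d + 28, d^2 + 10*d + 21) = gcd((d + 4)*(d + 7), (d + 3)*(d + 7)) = d + 7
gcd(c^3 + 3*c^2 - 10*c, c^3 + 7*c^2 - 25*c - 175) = c + 5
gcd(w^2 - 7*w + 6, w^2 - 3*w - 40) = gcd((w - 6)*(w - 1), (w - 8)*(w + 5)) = 1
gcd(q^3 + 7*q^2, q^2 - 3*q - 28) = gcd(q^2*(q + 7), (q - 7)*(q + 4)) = 1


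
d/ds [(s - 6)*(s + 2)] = 2*s - 4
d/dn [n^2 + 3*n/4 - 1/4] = 2*n + 3/4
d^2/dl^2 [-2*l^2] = -4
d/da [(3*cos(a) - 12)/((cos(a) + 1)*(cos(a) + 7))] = 3*(cos(a)^2 - 8*cos(a) - 39)*sin(a)/((cos(a) + 1)^2*(cos(a) + 7)^2)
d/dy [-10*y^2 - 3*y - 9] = -20*y - 3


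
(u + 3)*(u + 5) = u^2 + 8*u + 15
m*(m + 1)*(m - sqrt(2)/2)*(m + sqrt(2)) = m^4 + sqrt(2)*m^3/2 + m^3 - m^2 + sqrt(2)*m^2/2 - m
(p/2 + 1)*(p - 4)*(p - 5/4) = p^3/2 - 13*p^2/8 - 11*p/4 + 5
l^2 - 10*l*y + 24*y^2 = (l - 6*y)*(l - 4*y)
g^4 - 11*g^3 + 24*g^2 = g^2*(g - 8)*(g - 3)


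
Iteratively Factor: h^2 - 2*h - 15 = (h + 3)*(h - 5)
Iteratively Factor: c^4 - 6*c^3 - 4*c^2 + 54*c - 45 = (c - 1)*(c^3 - 5*c^2 - 9*c + 45) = (c - 5)*(c - 1)*(c^2 - 9) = (c - 5)*(c - 1)*(c + 3)*(c - 3)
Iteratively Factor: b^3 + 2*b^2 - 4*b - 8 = (b - 2)*(b^2 + 4*b + 4) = (b - 2)*(b + 2)*(b + 2)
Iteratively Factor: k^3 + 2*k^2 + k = (k + 1)*(k^2 + k) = k*(k + 1)*(k + 1)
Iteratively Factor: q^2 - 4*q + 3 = (q - 3)*(q - 1)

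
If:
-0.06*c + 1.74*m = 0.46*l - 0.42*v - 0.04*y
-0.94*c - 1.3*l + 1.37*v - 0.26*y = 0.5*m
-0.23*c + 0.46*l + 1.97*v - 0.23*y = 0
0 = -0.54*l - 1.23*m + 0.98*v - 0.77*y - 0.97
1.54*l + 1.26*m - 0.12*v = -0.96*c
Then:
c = 2.97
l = -1.37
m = -0.50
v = 0.85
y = 1.59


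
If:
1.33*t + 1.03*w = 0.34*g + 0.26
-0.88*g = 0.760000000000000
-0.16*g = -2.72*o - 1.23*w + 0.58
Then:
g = -0.86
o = 0.162433155080214 - 0.452205882352941*w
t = -0.774436090225564*w - 0.0252904989747095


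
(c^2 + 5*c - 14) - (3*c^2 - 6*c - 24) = -2*c^2 + 11*c + 10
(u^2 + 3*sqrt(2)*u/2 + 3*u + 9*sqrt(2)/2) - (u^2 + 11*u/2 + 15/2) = -5*u/2 + 3*sqrt(2)*u/2 - 15/2 + 9*sqrt(2)/2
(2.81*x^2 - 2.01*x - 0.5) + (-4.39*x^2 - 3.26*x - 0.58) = -1.58*x^2 - 5.27*x - 1.08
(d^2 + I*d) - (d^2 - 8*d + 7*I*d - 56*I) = 8*d - 6*I*d + 56*I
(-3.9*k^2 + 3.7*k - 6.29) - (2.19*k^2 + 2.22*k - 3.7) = -6.09*k^2 + 1.48*k - 2.59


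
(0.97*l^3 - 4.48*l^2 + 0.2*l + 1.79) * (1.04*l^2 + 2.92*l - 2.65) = 1.0088*l^5 - 1.8268*l^4 - 15.4441*l^3 + 14.3176*l^2 + 4.6968*l - 4.7435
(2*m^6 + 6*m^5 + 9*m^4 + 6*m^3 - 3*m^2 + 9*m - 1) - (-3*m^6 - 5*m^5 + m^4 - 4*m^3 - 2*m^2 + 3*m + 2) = 5*m^6 + 11*m^5 + 8*m^4 + 10*m^3 - m^2 + 6*m - 3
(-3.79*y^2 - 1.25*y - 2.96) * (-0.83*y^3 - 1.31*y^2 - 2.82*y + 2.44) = 3.1457*y^5 + 6.0024*y^4 + 14.7821*y^3 - 1.845*y^2 + 5.2972*y - 7.2224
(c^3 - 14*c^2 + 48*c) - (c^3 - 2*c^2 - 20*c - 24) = -12*c^2 + 68*c + 24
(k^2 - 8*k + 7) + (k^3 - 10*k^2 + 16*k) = k^3 - 9*k^2 + 8*k + 7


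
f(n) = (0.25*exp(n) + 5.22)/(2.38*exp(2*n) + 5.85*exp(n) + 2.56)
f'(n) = (0.25*exp(n) + 5.22)*(-4.76*exp(2*n) - 5.85*exp(n))/(2.38*exp(2*n) + 5.85*exp(n) + 2.56)^2 + 0.25*exp(n)/(2.38*exp(2*n) + 5.85*exp(n) + 2.56)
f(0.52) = 0.29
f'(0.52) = -0.34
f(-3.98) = 1.96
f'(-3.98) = -0.08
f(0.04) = 0.49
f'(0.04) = -0.47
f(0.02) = 0.50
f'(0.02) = -0.47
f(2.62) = 0.02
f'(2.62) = -0.02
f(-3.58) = 1.92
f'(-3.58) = -0.11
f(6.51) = 0.00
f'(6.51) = -0.00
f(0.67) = 0.25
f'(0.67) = -0.30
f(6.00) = 0.00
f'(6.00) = 0.00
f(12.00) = 0.00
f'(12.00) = 0.00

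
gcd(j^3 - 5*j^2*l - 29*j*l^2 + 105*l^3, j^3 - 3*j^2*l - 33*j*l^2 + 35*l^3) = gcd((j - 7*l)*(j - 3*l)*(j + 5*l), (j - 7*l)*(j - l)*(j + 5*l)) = j^2 - 2*j*l - 35*l^2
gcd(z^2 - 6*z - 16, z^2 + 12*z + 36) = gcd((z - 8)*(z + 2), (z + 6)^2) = 1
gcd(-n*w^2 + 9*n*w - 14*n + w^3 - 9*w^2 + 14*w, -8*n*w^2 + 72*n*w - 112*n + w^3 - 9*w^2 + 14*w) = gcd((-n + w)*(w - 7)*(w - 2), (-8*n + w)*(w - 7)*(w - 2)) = w^2 - 9*w + 14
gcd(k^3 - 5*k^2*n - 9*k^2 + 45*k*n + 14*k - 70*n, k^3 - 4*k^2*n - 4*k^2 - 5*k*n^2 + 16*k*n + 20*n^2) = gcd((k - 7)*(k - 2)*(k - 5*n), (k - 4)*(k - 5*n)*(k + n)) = k - 5*n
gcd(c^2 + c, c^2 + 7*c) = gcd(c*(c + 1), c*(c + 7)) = c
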